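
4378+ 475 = 4853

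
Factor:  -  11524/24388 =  - 7^(  -  1)*13^ ( - 1 )*43^1= - 43/91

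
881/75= 11 + 56/75 = 11.75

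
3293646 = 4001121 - 707475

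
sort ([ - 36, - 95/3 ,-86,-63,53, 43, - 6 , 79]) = [ - 86,-63 , - 36, - 95/3, - 6,43,53, 79]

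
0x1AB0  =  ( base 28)8K0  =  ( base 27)9a1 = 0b1101010110000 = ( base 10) 6832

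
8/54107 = 8/54107 = 0.00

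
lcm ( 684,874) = 15732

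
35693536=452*78968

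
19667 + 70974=90641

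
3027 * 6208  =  18791616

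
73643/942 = 78 + 167/942  =  78.18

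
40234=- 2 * ( - 20117)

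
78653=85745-7092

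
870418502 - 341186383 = 529232119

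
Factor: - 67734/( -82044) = 2^ ( - 1)*43^( - 1)*71^1 = 71/86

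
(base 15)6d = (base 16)67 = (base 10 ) 103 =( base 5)403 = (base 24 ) 47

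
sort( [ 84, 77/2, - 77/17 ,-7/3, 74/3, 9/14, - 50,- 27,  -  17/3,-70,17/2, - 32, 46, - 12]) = [-70, -50 , -32, - 27,  -  12, - 17/3, - 77/17, - 7/3, 9/14 , 17/2,  74/3, 77/2, 46, 84]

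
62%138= 62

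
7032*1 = 7032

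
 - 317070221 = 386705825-703776046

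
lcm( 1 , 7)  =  7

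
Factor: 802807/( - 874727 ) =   -  893/973 = - 7^( - 1 )*19^1 * 47^1*139^( - 1) 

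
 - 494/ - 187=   494/187= 2.64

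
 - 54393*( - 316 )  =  17188188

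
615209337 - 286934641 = 328274696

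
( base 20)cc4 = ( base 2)1001110110100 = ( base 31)57M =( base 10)5044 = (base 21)B94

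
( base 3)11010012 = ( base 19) 860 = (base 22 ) 64a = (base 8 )5672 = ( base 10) 3002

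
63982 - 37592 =26390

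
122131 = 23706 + 98425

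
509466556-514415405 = -4948849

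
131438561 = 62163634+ 69274927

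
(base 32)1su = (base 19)57C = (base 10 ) 1950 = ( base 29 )297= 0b11110011110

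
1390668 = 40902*34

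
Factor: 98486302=2^1*6827^1 * 7213^1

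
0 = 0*1929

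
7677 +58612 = 66289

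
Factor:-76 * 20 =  - 2^4 * 5^1*19^1 = - 1520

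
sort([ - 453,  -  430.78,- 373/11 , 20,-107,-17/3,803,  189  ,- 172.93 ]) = [ - 453 ,-430.78,  -  172.93,- 107, -373/11, -17/3,20, 189,803 ] 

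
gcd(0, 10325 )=10325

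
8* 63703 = 509624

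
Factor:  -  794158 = - 2^1 * 31^1*12809^1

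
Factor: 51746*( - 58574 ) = -3030970204  =  -2^2*25873^1 *29287^1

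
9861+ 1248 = 11109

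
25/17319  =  25/17319=0.00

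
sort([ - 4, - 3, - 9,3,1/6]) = [ - 9, - 4, - 3, 1/6 , 3 ]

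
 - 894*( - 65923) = 58935162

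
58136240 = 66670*872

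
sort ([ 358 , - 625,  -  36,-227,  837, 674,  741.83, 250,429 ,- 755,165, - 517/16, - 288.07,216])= [-755  , - 625, - 288.07,-227, - 36, - 517/16, 165, 216,  250,358 , 429,674, 741.83 , 837]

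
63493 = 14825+48668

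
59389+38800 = 98189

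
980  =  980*1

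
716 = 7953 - 7237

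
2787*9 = 25083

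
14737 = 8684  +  6053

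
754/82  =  377/41 = 9.20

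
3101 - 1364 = 1737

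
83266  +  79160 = 162426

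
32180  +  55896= 88076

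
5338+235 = 5573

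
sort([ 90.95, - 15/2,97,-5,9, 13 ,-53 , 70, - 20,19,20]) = [-53,-20, - 15/2, - 5,9,13,19,20,70,90.95, 97 ]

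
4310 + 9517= 13827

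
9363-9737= -374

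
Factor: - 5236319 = -11^1*476029^1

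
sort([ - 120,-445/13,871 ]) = [ - 120, - 445/13,871]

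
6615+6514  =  13129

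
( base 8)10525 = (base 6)32313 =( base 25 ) 72C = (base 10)4437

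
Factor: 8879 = 13^1*683^1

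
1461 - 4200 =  - 2739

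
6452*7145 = 46099540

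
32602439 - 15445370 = 17157069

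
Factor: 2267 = 2267^1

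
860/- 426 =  - 3 + 209/213 = - 2.02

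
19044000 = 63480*300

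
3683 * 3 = 11049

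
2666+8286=10952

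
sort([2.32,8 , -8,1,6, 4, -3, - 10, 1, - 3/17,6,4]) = [ - 10, - 8,- 3,-3/17, 1, 1 , 2.32,4, 4,6,6, 8 ]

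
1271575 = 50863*25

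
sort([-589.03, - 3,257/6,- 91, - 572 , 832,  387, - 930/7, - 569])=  [ - 589.03, - 572,-569, - 930/7,-91, -3,257/6, 387, 832]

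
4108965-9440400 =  -5331435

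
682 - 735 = -53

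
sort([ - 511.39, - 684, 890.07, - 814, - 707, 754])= [ - 814, - 707, - 684, - 511.39, 754,890.07]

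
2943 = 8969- 6026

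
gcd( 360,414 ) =18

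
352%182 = 170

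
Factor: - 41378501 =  - 41378501^1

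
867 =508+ 359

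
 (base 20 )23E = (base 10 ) 874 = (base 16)36A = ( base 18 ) 2CA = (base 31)s6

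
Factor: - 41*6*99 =-2^1* 3^3*11^1*41^1 =- 24354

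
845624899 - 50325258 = 795299641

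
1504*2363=3553952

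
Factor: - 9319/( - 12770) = 2^( - 1 ) * 5^( - 1)*1277^(-1)*9319^1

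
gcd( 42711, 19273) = 1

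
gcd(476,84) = 28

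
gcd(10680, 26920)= 40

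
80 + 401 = 481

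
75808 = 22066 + 53742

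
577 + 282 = 859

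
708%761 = 708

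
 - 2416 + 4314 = 1898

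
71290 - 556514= - 485224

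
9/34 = 9/34 = 0.26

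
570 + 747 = 1317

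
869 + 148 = 1017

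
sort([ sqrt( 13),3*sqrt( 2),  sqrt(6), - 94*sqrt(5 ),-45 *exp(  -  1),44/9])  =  [- 94*sqrt( 5) , - 45*exp(-1), sqrt ( 6),  sqrt ( 13), 3*sqrt(2), 44/9] 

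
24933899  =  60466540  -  35532641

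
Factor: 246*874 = 2^2*3^1*19^1*23^1 * 41^1 = 215004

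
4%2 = 0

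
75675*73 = 5524275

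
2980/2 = 1490 = 1490.00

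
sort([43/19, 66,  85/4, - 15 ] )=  [ - 15 , 43/19,  85/4, 66] 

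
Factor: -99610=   -  2^1*5^1*7^1 *1423^1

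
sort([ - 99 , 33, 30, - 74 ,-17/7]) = [  -  99, - 74, - 17/7, 30, 33]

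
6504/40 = 813/5 = 162.60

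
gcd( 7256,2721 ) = 907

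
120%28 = 8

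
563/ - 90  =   - 563/90 = - 6.26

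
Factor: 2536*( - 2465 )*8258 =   -  2^4 * 5^1 * 17^1 *29^1*317^1*4129^1 = -51622739920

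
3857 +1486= 5343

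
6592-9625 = -3033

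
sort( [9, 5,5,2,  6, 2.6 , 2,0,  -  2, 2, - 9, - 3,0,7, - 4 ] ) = [ - 9, -4 ,-3, - 2,  0 , 0 , 2,2  ,  2,2.6, 5, 5,6  ,  7,9] 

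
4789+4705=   9494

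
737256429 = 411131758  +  326124671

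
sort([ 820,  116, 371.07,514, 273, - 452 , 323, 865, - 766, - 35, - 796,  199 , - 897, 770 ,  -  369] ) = [ - 897,-796, - 766,  -  452, - 369, - 35,116, 199 , 273,323, 371.07, 514,770 , 820,  865 ] 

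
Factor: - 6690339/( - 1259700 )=2230113/419900   =  2^( - 2) * 3^1*5^(  -  2 )*13^( - 1 )*17^( - 1)*19^ ( - 1 )*41^1*18131^1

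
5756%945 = 86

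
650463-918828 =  - 268365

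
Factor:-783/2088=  - 3/8 = - 2^(  -  3 ) * 3^1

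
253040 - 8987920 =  - 8734880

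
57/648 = 19/216 = 0.09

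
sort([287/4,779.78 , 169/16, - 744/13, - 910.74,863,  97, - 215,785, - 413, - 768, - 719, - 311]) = [ - 910.74, - 768, - 719,  -  413, - 311,-215, - 744/13,  169/16, 287/4, 97, 779.78 , 785, 863]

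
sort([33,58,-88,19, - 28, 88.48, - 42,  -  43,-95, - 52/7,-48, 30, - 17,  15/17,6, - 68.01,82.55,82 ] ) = [ - 95, - 88, - 68.01,-48, - 43 , -42, - 28, - 17 , -52/7,15/17,6,19,30,33,58,82,82.55,88.48]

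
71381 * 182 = 12991342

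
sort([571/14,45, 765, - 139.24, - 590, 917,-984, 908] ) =[ - 984 ,-590,-139.24  ,  571/14,45, 765,908, 917]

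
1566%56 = 54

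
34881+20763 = 55644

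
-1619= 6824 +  - 8443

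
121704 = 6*20284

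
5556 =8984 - 3428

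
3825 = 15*255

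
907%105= 67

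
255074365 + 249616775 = 504691140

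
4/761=4/761= 0.01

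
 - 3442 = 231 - 3673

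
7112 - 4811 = 2301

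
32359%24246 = 8113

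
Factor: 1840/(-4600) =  -2^1*5^( - 1) = - 2/5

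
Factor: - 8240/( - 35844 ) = 20/87 = 2^2*3^ ( - 1)*5^1*29^(-1)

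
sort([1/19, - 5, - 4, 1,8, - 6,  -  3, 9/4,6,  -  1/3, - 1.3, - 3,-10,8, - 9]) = [ -10 , - 9, - 6,- 5, - 4, -3,-3 , - 1.3, - 1/3,1/19, 1, 9/4,6,8,8 ]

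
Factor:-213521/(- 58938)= 413/114 = 2^ ( - 1)*3^(-1)*7^1*19^( - 1)*59^1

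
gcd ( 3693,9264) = 3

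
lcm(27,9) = 27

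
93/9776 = 93/9776 = 0.01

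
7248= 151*48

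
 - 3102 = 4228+-7330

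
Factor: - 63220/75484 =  - 15805/18871=-5^1*29^1*109^1 * 113^( - 1)*167^(-1)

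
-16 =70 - 86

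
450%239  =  211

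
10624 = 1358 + 9266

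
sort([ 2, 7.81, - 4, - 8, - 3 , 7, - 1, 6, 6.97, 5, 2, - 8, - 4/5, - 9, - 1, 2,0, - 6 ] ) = [ - 9 , - 8  , - 8, - 6, - 4, - 3, - 1, - 1,- 4/5,0, 2, 2,2, 5,  6, 6.97  ,  7 , 7.81 ] 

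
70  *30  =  2100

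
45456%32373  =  13083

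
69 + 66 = 135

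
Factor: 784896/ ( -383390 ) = -2^8 * 3^1*5^( - 1)*73^1*5477^ ( - 1 ) = - 56064/27385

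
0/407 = 0 = 0.00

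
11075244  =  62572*177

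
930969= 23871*39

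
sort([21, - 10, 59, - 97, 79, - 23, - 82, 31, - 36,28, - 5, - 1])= [-97, - 82, - 36, - 23, - 10, - 5, - 1, 21,  28,31, 59, 79]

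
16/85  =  16/85 = 0.19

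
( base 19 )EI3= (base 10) 5399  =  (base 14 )1d79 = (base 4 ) 1110113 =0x1517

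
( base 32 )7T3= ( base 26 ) bpd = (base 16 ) 1fa3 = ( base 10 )8099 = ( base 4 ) 1332203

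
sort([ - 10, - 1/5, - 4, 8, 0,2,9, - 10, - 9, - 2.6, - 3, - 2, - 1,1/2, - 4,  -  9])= [-10, - 10, - 9, - 9, - 4, - 4, - 3, - 2.6, - 2 , - 1, - 1/5,0, 1/2,  2, 8,9]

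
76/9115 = 76/9115 = 0.01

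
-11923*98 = -1168454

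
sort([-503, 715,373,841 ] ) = [ - 503,373,715,841 ]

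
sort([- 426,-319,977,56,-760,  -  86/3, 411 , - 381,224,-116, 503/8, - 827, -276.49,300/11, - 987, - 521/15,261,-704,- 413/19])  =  [-987, - 827,  -  760, - 704, - 426,-381 ,-319, - 276.49, - 116,-521/15, - 86/3, - 413/19 , 300/11, 56, 503/8, 224,  261,  411, 977] 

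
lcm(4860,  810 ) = 4860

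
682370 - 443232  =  239138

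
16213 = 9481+6732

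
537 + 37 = 574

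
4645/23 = 4645/23 = 201.96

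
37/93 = 37/93  =  0.40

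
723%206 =105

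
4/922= 2/461 = 0.00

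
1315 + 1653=2968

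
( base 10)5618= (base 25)8oi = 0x15f2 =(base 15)19E8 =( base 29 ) 6JL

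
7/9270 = 7/9270= 0.00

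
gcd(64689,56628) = 3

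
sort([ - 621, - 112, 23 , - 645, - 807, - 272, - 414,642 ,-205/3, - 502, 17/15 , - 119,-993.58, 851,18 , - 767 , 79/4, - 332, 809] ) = [ - 993.58, - 807, - 767,  -  645,  -  621, - 502,-414, - 332, - 272, - 119,- 112, - 205/3, 17/15  ,  18,79/4 , 23, 642,809,851]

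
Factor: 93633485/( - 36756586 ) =-2^( - 1)*5^1*11^1*31^1*1511^ ( - 1)*12163^ (-1)*54917^1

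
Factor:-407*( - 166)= 67562 = 2^1*11^1*37^1*  83^1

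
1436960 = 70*20528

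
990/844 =1 + 73/422 = 1.17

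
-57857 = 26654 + -84511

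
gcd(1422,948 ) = 474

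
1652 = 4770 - 3118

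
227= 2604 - 2377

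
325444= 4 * 81361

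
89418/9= 9935 + 1/3 = 9935.33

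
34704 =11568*3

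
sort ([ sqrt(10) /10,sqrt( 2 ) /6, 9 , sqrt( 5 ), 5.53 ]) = [ sqrt( 2)/6,sqrt ( 10) /10, sqrt( 5),  5.53, 9]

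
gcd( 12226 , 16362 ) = 2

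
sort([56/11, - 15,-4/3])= [ - 15, - 4/3,56/11]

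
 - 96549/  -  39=2475 +8/13 = 2475.62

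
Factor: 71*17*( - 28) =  - 2^2*7^1*17^1 * 71^1= - 33796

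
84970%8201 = 2960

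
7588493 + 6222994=13811487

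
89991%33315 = 23361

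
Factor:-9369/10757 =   -  3^3*31^( - 1)  =  - 27/31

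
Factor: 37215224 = 2^3 *19^1*244837^1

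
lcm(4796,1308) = 14388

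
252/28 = 9 = 9.00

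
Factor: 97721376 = 2^5*3^1*67^1*15193^1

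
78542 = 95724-17182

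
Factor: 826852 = 2^2*13^1*15901^1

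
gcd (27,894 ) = 3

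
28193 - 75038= - 46845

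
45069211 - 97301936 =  - 52232725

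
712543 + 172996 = 885539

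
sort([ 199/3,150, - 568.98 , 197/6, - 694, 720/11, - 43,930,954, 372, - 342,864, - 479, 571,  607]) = [ - 694, - 568.98, - 479, -342, - 43,197/6,720/11, 199/3, 150 , 372,571,607, 864,930,954] 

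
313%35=33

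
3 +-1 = 2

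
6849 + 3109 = 9958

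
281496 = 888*317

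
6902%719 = 431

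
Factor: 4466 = 2^1*7^1 * 11^1 * 29^1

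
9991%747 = 280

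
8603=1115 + 7488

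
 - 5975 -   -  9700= 3725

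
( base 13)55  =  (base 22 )34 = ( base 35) 20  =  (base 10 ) 70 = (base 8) 106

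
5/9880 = 1/1976=0.00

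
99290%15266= 7694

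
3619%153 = 100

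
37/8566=37/8566= 0.00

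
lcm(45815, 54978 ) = 274890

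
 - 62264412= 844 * ( - 73773)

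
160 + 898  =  1058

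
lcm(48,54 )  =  432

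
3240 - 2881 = 359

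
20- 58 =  - 38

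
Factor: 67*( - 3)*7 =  - 1407 = -3^1*7^1*67^1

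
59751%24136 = 11479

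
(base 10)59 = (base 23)2d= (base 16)3b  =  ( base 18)35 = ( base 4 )323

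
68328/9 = 7592=7592.00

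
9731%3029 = 644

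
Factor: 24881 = 139^1 * 179^1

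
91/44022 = 91/44022 = 0.00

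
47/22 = 47/22 = 2.14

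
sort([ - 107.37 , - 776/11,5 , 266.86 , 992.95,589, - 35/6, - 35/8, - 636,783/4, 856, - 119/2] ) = [ - 636, - 107.37, - 776/11, - 119/2, - 35/6, - 35/8, 5, 783/4, 266.86, 589,856,992.95 ] 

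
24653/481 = 51 + 122/481 = 51.25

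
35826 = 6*5971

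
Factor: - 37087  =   - 37087^1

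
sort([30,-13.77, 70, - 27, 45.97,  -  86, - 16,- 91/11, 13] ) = [ - 86, - 27, - 16, - 13.77, - 91/11, 13, 30,  45.97,70]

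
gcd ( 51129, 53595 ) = 9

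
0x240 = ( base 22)144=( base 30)j6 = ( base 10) 576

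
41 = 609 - 568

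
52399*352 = 18444448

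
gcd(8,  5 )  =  1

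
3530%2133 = 1397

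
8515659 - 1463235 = 7052424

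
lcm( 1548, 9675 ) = 38700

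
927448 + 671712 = 1599160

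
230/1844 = 115/922 = 0.12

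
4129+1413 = 5542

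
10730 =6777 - -3953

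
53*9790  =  518870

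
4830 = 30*161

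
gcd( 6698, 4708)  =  2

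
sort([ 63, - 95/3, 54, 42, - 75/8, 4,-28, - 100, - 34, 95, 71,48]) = [ - 100,-34,-95/3, - 28 , - 75/8, 4, 42,48,54,63,71,95 ] 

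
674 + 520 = 1194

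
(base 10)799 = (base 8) 1437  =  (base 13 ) 496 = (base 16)31f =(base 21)1h1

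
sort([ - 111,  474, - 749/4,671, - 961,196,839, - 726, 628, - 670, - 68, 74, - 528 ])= [ - 961,-726,-670, - 528, - 749/4, - 111, - 68, 74,196,  474,628,671 , 839]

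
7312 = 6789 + 523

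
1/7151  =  1/7151 = 0.00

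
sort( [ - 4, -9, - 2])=[ - 9, -4, - 2 ]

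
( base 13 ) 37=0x2e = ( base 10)46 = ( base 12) 3A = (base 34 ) 1C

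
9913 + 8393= 18306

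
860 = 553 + 307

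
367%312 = 55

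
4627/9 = 514 + 1/9 = 514.11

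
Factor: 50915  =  5^1*17^1 * 599^1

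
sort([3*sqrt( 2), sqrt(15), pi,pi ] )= [ pi , pi , sqrt( 15 ), 3*sqrt( 2 ) ]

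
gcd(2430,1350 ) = 270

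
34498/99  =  34498/99 = 348.46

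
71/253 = 71/253 = 0.28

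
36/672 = 3/56 = 0.05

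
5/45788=5/45788 = 0.00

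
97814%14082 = 13322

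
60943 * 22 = 1340746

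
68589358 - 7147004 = 61442354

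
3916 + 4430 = 8346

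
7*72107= 504749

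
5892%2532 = 828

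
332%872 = 332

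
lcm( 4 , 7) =28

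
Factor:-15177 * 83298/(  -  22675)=1264213746/22675 = 2^1 * 3^2 * 5^( - 2)*907^ ( - 1 )*5059^1* 13883^1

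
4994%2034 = 926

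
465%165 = 135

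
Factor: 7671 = 3^1*2557^1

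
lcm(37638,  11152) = 301104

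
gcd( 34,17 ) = 17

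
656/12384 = 41/774 = 0.05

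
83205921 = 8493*9797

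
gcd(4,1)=1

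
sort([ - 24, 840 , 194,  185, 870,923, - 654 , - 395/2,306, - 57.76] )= [ - 654, - 395/2, - 57.76,-24, 185,  194,306,840,870,923] 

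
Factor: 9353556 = 2^2 *3^5*9623^1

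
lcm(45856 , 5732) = 45856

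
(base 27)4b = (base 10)119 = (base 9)142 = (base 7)230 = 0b1110111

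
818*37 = 30266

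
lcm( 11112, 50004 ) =100008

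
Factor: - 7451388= - 2^2*3^2*7^1*29569^1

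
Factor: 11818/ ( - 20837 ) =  - 2^1*19^1*67^( - 1 ) = - 38/67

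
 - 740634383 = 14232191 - 754866574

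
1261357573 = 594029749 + 667327824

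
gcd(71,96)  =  1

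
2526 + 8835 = 11361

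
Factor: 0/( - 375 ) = 0 = 0^1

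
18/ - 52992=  - 1 + 2943/2944 = - 0.00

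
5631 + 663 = 6294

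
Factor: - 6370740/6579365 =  - 2^2 * 3^2*13^( - 1)*35393^1*101221^( - 1 ) = - 1274148/1315873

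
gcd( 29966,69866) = 2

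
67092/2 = 33546 = 33546.00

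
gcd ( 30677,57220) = 1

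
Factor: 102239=19^1*5381^1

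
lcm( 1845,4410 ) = 180810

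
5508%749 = 265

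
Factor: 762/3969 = 2^1*3^( - 3)*7^( - 2)*127^1 = 254/1323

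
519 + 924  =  1443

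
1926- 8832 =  -6906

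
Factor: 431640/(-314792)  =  -495/361 = - 3^2 *5^1*11^1*19^ ( - 2 )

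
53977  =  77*701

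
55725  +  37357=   93082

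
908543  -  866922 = 41621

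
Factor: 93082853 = 6947^1 *13399^1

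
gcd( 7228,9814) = 2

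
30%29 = 1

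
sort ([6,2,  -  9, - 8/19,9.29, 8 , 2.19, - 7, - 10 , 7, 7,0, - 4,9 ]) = [ - 10, - 9, - 7, - 4, - 8/19 , 0,2,2.19,6,  7,7,8 , 9,9.29 ] 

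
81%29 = 23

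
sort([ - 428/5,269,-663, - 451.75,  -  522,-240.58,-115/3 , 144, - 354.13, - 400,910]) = [ - 663, - 522, - 451.75,-400,-354.13 ,-240.58,  -  428/5, - 115/3,144, 269,910]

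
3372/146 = 23 + 7/73 = 23.10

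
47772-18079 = 29693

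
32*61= 1952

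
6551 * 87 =569937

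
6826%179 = 24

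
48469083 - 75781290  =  -27312207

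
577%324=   253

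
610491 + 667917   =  1278408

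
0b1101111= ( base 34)39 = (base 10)111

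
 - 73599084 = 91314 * ( - 806) 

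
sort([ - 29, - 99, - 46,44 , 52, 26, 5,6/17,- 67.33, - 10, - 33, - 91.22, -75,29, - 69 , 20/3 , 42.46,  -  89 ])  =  [ - 99, - 91.22, - 89, - 75,- 69, - 67.33, - 46, - 33, - 29,- 10, 6/17,5,20/3,  26, 29, 42.46 , 44, 52]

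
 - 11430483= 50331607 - 61762090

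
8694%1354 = 570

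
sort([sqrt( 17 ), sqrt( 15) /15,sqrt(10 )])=[ sqrt (15) /15,sqrt(10) , sqrt( 17)] 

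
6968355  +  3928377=10896732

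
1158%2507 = 1158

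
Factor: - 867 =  - 3^1*17^2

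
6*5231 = 31386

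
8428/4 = 2107 = 2107.00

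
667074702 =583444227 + 83630475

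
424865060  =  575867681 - 151002621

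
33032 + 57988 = 91020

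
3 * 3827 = 11481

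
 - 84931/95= - 84931/95 = -  894.01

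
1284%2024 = 1284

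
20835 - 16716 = 4119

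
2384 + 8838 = 11222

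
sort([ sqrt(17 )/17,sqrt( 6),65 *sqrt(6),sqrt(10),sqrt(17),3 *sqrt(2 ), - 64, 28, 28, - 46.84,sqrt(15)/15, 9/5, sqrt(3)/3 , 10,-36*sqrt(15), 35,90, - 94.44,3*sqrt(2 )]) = [ - 36 *sqrt ( 15), - 94.44, - 64, - 46.84,sqrt(17) /17,  sqrt( 15)/15, sqrt(3)/3,9/5,sqrt(6),sqrt(10 ) , sqrt(17),3*sqrt( 2),3 *sqrt(2),10,28,28 , 35,90,65*sqrt( 6)]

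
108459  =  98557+9902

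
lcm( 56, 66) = 1848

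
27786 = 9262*3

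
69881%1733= 561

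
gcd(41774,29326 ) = 2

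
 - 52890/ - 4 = 26445/2 = 13222.50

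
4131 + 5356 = 9487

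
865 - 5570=-4705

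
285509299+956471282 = 1241980581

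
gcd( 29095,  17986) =529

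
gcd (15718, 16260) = 542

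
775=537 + 238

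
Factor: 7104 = 2^6*3^1*37^1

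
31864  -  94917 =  - 63053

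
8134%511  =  469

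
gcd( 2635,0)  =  2635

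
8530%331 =255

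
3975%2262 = 1713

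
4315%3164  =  1151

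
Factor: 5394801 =3^1*47^1*38261^1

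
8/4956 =2/1239 = 0.00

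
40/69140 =2/3457 = 0.00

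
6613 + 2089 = 8702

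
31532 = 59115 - 27583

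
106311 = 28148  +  78163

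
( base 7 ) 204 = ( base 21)4i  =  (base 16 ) 66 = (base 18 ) 5c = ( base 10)102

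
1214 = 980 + 234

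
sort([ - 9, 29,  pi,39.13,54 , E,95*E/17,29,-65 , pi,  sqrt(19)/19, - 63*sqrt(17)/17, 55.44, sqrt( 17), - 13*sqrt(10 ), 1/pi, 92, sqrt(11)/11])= [ - 65, - 13 * sqrt( 10), - 63 * sqrt( 17)/17, - 9,sqrt( 19) /19 , sqrt(11) /11, 1/pi, E, pi, pi,  sqrt(17 ),95*E/17,29, 29,39.13, 54,  55.44,92]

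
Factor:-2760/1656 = -3^ ( - 1)*5^1 = - 5/3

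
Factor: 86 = 2^1 *43^1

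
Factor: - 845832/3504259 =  - 2^3*3^1*11^( - 1 )*13^1 *2711^1*318569^ ( -1)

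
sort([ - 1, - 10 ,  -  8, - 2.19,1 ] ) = [-10, - 8, -2.19, - 1,  1]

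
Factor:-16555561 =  - 11^1 *23^1*65437^1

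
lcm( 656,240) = 9840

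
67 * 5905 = 395635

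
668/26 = 25 + 9/13 = 25.69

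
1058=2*529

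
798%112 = 14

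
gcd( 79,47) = 1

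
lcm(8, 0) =0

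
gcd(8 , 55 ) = 1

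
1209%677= 532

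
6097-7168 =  - 1071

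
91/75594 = 91/75594  =  0.00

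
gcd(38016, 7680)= 384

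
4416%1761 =894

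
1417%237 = 232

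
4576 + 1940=6516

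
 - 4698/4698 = - 1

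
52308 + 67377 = 119685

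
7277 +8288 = 15565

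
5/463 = 5/463 = 0.01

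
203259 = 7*29037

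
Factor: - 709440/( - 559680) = 739/583 = 11^( - 1 )*53^( - 1 )*739^1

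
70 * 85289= 5970230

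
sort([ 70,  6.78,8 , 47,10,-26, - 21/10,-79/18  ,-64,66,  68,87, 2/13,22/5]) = [-64, - 26, - 79/18, - 21/10, 2/13, 22/5,6.78, 8,10,47, 66 , 68, 70,87]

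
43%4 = 3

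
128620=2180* 59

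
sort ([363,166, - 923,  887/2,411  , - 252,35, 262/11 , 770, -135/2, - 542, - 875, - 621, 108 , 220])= [ - 923, - 875, - 621 , - 542, - 252,-135/2,  262/11,  35,  108, 166, 220, 363, 411,887/2,770] 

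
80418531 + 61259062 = 141677593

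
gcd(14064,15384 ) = 24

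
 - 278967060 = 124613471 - 403580531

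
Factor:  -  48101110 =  - 2^1*5^1*37^1*130003^1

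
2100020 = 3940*533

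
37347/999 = 12449/333 = 37.38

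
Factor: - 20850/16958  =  - 3^1*5^2*61^( - 1) = - 75/61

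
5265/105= 351/7 = 50.14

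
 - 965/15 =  - 193/3= - 64.33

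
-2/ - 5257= 2/5257 = 0.00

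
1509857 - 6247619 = - 4737762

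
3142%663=490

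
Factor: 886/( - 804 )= - 443/402 = - 2^( - 1 ) * 3^( - 1) * 67^( - 1 )*443^1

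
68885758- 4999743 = 63886015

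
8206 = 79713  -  71507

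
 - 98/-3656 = 49/1828 = 0.03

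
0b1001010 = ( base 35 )24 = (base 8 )112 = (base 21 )3b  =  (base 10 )74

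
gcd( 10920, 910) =910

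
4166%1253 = 407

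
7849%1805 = 629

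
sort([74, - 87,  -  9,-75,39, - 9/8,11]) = [ - 87,  -  75,  -  9, - 9/8,11,39,74] 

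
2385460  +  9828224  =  12213684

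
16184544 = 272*59502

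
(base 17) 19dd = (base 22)g04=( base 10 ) 7748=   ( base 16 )1E44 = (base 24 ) dak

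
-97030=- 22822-74208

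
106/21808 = 53/10904 = 0.00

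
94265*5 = 471325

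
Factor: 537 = 3^1*179^1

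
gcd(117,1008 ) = 9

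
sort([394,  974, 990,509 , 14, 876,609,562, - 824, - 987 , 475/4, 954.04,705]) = [ - 987, - 824 , 14, 475/4, 394,509,562,609, 705 , 876 , 954.04,974, 990 ]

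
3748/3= 3748/3 =1249.33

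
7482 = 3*2494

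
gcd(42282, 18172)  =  2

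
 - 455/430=  -  2 + 81/86= -1.06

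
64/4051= 64/4051 = 0.02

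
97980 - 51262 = 46718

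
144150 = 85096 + 59054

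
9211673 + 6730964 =15942637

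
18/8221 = 18/8221 =0.00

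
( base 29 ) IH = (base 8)1033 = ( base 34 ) ft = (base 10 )539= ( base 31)HC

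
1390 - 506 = 884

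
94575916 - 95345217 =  - 769301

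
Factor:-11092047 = -3^1* 47^1*97^1*811^1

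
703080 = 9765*72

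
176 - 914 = -738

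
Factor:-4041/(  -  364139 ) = 9/811 = 3^2*811^ (-1)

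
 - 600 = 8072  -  8672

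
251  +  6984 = 7235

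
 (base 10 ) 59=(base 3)2012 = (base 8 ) 73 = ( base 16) 3b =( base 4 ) 323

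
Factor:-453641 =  -453641^1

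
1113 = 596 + 517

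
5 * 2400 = 12000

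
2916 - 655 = 2261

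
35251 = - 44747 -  - 79998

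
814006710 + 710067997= 1524074707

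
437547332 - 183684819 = 253862513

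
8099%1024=931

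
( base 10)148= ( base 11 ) 125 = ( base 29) 53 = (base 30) 4s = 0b10010100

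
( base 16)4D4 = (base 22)2C4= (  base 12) 870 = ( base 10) 1236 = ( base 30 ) 1B6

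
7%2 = 1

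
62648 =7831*8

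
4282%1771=740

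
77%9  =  5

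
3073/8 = 3073/8 = 384.12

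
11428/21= 544 + 4/21  =  544.19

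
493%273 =220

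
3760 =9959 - 6199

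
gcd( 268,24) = 4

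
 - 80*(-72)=5760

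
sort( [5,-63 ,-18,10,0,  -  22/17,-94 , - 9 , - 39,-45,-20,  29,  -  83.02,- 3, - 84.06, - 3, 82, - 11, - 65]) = [ - 94, - 84.06, - 83.02 , - 65,-63, - 45,-39, - 20, - 18 ,-11, - 9, - 3, - 3, - 22/17,0, 5,10, 29,  82 ]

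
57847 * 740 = 42806780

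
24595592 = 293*83944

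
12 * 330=3960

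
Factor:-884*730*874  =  -2^4*5^1*13^1*17^1*19^1*23^1*73^1=- 564009680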